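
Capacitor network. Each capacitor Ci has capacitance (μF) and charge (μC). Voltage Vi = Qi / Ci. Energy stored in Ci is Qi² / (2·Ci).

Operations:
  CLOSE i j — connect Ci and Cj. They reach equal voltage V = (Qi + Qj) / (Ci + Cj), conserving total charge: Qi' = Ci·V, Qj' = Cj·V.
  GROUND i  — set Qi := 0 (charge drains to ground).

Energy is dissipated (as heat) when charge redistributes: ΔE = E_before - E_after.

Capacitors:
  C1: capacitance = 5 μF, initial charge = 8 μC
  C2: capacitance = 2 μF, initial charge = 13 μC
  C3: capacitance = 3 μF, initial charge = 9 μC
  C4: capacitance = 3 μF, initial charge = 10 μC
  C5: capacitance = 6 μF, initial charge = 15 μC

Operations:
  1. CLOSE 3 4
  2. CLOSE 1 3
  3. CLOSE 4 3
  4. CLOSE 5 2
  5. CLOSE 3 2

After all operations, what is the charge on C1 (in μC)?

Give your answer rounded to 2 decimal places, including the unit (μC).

Initial: C1(5μF, Q=8μC, V=1.60V), C2(2μF, Q=13μC, V=6.50V), C3(3μF, Q=9μC, V=3.00V), C4(3μF, Q=10μC, V=3.33V), C5(6μF, Q=15μC, V=2.50V)
Op 1: CLOSE 3-4: Q_total=19.00, C_total=6.00, V=3.17; Q3=9.50, Q4=9.50; dissipated=0.083
Op 2: CLOSE 1-3: Q_total=17.50, C_total=8.00, V=2.19; Q1=10.94, Q3=6.56; dissipated=2.301
Op 3: CLOSE 4-3: Q_total=16.06, C_total=6.00, V=2.68; Q4=8.03, Q3=8.03; dissipated=0.719
Op 4: CLOSE 5-2: Q_total=28.00, C_total=8.00, V=3.50; Q5=21.00, Q2=7.00; dissipated=12.000
Op 5: CLOSE 3-2: Q_total=15.03, C_total=5.00, V=3.01; Q3=9.02, Q2=6.01; dissipated=0.406
Final charges: Q1=10.94, Q2=6.01, Q3=9.02, Q4=8.03, Q5=21.00

Answer: 10.94 μC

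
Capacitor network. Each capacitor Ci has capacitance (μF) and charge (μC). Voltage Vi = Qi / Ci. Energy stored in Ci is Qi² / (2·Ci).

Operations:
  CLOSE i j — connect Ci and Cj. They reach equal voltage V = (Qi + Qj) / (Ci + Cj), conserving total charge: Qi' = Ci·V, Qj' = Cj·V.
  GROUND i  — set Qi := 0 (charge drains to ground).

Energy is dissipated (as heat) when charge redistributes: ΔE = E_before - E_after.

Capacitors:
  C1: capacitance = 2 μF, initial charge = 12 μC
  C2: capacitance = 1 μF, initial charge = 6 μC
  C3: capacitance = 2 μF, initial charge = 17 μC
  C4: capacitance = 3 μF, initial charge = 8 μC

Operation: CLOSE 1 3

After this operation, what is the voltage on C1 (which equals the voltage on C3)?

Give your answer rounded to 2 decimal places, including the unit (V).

Initial: C1(2μF, Q=12μC, V=6.00V), C2(1μF, Q=6μC, V=6.00V), C3(2μF, Q=17μC, V=8.50V), C4(3μF, Q=8μC, V=2.67V)
Op 1: CLOSE 1-3: Q_total=29.00, C_total=4.00, V=7.25; Q1=14.50, Q3=14.50; dissipated=3.125

Answer: 7.25 V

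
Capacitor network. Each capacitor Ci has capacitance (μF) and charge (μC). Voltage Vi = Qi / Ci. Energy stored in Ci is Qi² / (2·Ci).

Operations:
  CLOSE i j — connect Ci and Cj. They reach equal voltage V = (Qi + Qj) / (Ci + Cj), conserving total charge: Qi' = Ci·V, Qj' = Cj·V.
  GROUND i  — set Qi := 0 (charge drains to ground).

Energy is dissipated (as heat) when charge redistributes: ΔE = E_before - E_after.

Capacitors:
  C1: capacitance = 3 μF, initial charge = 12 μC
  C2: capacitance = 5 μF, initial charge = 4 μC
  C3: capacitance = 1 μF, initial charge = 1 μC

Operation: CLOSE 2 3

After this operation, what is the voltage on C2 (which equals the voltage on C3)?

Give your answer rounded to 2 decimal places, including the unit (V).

Answer: 0.83 V

Derivation:
Initial: C1(3μF, Q=12μC, V=4.00V), C2(5μF, Q=4μC, V=0.80V), C3(1μF, Q=1μC, V=1.00V)
Op 1: CLOSE 2-3: Q_total=5.00, C_total=6.00, V=0.83; Q2=4.17, Q3=0.83; dissipated=0.017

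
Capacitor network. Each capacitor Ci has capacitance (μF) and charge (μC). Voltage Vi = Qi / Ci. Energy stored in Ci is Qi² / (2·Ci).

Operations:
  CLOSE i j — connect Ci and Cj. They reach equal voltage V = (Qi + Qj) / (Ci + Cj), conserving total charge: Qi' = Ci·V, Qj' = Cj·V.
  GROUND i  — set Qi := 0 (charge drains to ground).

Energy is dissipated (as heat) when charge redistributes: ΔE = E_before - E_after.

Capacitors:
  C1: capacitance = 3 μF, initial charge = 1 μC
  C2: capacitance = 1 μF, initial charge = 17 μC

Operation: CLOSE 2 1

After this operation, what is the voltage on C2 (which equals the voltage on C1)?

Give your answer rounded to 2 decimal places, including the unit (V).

Initial: C1(3μF, Q=1μC, V=0.33V), C2(1μF, Q=17μC, V=17.00V)
Op 1: CLOSE 2-1: Q_total=18.00, C_total=4.00, V=4.50; Q2=4.50, Q1=13.50; dissipated=104.167

Answer: 4.50 V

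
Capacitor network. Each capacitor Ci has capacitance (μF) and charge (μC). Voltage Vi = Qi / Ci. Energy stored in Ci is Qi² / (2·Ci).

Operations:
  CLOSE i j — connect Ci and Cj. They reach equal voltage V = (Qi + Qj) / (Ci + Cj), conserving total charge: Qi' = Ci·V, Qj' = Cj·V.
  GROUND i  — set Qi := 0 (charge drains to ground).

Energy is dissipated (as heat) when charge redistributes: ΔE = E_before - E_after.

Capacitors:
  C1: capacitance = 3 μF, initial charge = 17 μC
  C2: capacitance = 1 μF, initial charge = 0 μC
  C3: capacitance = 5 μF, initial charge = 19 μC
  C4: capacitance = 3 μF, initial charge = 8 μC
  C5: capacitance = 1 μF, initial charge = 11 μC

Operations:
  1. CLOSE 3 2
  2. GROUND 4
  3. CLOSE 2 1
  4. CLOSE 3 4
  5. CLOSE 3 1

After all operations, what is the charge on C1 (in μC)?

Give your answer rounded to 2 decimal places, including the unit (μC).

Answer: 9.38 μC

Derivation:
Initial: C1(3μF, Q=17μC, V=5.67V), C2(1μF, Q=0μC, V=0.00V), C3(5μF, Q=19μC, V=3.80V), C4(3μF, Q=8μC, V=2.67V), C5(1μF, Q=11μC, V=11.00V)
Op 1: CLOSE 3-2: Q_total=19.00, C_total=6.00, V=3.17; Q3=15.83, Q2=3.17; dissipated=6.017
Op 2: GROUND 4: Q4=0; energy lost=10.667
Op 3: CLOSE 2-1: Q_total=20.17, C_total=4.00, V=5.04; Q2=5.04, Q1=15.12; dissipated=2.344
Op 4: CLOSE 3-4: Q_total=15.83, C_total=8.00, V=1.98; Q3=9.90, Q4=5.94; dissipated=9.401
Op 5: CLOSE 3-1: Q_total=25.02, C_total=8.00, V=3.13; Q3=15.64, Q1=9.38; dissipated=8.793
Final charges: Q1=9.38, Q2=5.04, Q3=15.64, Q4=5.94, Q5=11.00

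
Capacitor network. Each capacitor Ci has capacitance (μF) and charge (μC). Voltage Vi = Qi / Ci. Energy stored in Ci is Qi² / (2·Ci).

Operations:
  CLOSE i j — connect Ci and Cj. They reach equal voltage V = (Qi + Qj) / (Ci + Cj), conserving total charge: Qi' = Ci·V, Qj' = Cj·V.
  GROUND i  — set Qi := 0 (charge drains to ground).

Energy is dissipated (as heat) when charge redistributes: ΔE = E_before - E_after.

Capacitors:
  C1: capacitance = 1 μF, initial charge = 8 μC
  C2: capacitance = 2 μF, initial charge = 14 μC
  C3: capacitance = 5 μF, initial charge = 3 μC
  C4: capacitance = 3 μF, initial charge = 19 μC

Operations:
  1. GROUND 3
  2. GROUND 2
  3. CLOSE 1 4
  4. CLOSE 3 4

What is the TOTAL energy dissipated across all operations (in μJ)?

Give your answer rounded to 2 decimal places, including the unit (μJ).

Answer: 93.66 μJ

Derivation:
Initial: C1(1μF, Q=8μC, V=8.00V), C2(2μF, Q=14μC, V=7.00V), C3(5μF, Q=3μC, V=0.60V), C4(3μF, Q=19μC, V=6.33V)
Op 1: GROUND 3: Q3=0; energy lost=0.900
Op 2: GROUND 2: Q2=0; energy lost=49.000
Op 3: CLOSE 1-4: Q_total=27.00, C_total=4.00, V=6.75; Q1=6.75, Q4=20.25; dissipated=1.042
Op 4: CLOSE 3-4: Q_total=20.25, C_total=8.00, V=2.53; Q3=12.66, Q4=7.59; dissipated=42.715
Total dissipated: 93.657 μJ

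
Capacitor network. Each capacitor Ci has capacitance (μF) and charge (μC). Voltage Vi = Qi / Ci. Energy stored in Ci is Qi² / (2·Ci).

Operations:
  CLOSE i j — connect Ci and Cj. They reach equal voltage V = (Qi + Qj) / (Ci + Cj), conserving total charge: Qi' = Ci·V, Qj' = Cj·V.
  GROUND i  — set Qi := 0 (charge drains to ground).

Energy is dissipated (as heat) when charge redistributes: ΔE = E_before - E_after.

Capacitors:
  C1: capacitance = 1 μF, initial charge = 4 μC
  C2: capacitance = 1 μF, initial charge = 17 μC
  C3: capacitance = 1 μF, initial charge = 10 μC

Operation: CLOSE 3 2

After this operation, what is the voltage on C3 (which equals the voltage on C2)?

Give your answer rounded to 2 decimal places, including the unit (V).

Initial: C1(1μF, Q=4μC, V=4.00V), C2(1μF, Q=17μC, V=17.00V), C3(1μF, Q=10μC, V=10.00V)
Op 1: CLOSE 3-2: Q_total=27.00, C_total=2.00, V=13.50; Q3=13.50, Q2=13.50; dissipated=12.250

Answer: 13.50 V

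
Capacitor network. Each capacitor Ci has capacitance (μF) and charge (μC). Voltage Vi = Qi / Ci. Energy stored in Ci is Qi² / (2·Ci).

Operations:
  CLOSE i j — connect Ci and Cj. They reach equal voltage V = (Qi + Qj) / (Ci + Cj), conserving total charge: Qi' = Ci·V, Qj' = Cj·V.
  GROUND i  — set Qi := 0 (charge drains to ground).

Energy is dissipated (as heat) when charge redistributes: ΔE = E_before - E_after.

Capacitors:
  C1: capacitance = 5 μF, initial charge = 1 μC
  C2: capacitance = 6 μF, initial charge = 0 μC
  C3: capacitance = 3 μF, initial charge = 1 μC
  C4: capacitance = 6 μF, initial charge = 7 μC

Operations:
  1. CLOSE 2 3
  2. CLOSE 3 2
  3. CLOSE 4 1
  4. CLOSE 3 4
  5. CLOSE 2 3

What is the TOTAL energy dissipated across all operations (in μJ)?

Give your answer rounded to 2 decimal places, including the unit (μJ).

Initial: C1(5μF, Q=1μC, V=0.20V), C2(6μF, Q=0μC, V=0.00V), C3(3μF, Q=1μC, V=0.33V), C4(6μF, Q=7μC, V=1.17V)
Op 1: CLOSE 2-3: Q_total=1.00, C_total=9.00, V=0.11; Q2=0.67, Q3=0.33; dissipated=0.111
Op 2: CLOSE 3-2: Q_total=1.00, C_total=9.00, V=0.11; Q3=0.33, Q2=0.67; dissipated=0.000
Op 3: CLOSE 4-1: Q_total=8.00, C_total=11.00, V=0.73; Q4=4.36, Q1=3.64; dissipated=1.274
Op 4: CLOSE 3-4: Q_total=4.70, C_total=9.00, V=0.52; Q3=1.57, Q4=3.13; dissipated=0.380
Op 5: CLOSE 2-3: Q_total=2.23, C_total=9.00, V=0.25; Q2=1.49, Q3=0.74; dissipated=0.169
Total dissipated: 1.934 μJ

Answer: 1.93 μJ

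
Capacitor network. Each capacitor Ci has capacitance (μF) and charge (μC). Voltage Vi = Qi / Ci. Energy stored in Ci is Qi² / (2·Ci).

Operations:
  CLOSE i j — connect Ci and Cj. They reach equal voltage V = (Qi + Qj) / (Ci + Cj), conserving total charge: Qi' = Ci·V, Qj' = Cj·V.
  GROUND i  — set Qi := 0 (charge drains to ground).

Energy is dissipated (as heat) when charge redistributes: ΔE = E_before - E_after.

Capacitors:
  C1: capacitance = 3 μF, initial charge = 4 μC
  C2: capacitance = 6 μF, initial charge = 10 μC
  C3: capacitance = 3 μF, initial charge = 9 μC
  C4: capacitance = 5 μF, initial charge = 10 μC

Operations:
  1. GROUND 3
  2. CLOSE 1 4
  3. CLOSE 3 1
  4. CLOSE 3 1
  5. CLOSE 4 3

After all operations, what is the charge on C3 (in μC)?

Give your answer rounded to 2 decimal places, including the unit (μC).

Initial: C1(3μF, Q=4μC, V=1.33V), C2(6μF, Q=10μC, V=1.67V), C3(3μF, Q=9μC, V=3.00V), C4(5μF, Q=10μC, V=2.00V)
Op 1: GROUND 3: Q3=0; energy lost=13.500
Op 2: CLOSE 1-4: Q_total=14.00, C_total=8.00, V=1.75; Q1=5.25, Q4=8.75; dissipated=0.417
Op 3: CLOSE 3-1: Q_total=5.25, C_total=6.00, V=0.88; Q3=2.62, Q1=2.62; dissipated=2.297
Op 4: CLOSE 3-1: Q_total=5.25, C_total=6.00, V=0.88; Q3=2.62, Q1=2.62; dissipated=0.000
Op 5: CLOSE 4-3: Q_total=11.38, C_total=8.00, V=1.42; Q4=7.11, Q3=4.27; dissipated=0.718
Final charges: Q1=2.62, Q2=10.00, Q3=4.27, Q4=7.11

Answer: 4.27 μC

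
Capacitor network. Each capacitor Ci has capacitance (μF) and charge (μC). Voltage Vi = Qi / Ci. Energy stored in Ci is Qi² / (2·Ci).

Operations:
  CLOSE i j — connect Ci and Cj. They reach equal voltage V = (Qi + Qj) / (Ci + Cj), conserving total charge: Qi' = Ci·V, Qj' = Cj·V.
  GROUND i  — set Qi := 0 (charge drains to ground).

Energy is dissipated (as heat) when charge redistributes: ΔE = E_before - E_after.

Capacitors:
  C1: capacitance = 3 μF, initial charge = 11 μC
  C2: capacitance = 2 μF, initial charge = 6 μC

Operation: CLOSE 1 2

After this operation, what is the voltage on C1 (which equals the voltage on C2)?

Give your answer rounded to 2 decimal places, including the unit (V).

Initial: C1(3μF, Q=11μC, V=3.67V), C2(2μF, Q=6μC, V=3.00V)
Op 1: CLOSE 1-2: Q_total=17.00, C_total=5.00, V=3.40; Q1=10.20, Q2=6.80; dissipated=0.267

Answer: 3.40 V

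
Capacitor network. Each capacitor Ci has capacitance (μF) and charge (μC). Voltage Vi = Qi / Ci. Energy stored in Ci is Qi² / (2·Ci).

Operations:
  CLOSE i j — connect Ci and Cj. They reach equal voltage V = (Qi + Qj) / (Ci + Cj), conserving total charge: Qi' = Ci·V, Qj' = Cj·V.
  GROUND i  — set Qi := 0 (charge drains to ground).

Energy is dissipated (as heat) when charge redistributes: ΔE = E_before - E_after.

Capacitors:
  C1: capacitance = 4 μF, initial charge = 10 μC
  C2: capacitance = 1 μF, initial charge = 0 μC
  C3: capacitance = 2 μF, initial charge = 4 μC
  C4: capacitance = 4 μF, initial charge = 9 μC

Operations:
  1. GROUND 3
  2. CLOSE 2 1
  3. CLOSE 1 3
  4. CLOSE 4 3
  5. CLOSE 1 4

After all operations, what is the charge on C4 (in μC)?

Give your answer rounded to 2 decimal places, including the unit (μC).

Initial: C1(4μF, Q=10μC, V=2.50V), C2(1μF, Q=0μC, V=0.00V), C3(2μF, Q=4μC, V=2.00V), C4(4μF, Q=9μC, V=2.25V)
Op 1: GROUND 3: Q3=0; energy lost=4.000
Op 2: CLOSE 2-1: Q_total=10.00, C_total=5.00, V=2.00; Q2=2.00, Q1=8.00; dissipated=2.500
Op 3: CLOSE 1-3: Q_total=8.00, C_total=6.00, V=1.33; Q1=5.33, Q3=2.67; dissipated=2.667
Op 4: CLOSE 4-3: Q_total=11.67, C_total=6.00, V=1.94; Q4=7.78, Q3=3.89; dissipated=0.560
Op 5: CLOSE 1-4: Q_total=13.11, C_total=8.00, V=1.64; Q1=6.56, Q4=6.56; dissipated=0.373
Final charges: Q1=6.56, Q2=2.00, Q3=3.89, Q4=6.56

Answer: 6.56 μC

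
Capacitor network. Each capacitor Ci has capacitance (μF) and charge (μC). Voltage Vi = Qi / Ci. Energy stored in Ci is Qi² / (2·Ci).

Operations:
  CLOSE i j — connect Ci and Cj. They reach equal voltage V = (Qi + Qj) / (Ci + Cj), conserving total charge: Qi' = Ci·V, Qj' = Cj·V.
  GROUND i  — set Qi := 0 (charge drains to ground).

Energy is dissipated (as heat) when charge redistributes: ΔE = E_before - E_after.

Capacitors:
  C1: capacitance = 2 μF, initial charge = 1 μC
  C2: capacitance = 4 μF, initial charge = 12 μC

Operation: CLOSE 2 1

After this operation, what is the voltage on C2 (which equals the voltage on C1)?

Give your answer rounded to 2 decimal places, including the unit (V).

Answer: 2.17 V

Derivation:
Initial: C1(2μF, Q=1μC, V=0.50V), C2(4μF, Q=12μC, V=3.00V)
Op 1: CLOSE 2-1: Q_total=13.00, C_total=6.00, V=2.17; Q2=8.67, Q1=4.33; dissipated=4.167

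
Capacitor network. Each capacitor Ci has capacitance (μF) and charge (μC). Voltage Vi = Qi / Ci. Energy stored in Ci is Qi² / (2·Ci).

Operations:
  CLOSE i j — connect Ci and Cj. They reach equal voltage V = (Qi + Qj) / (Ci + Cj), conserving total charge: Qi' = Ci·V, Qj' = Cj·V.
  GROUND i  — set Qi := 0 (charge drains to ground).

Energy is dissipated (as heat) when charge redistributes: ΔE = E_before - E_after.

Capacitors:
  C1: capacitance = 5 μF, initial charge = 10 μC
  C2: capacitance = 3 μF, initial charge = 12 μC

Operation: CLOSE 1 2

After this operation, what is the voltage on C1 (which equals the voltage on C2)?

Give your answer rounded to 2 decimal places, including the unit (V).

Initial: C1(5μF, Q=10μC, V=2.00V), C2(3μF, Q=12μC, V=4.00V)
Op 1: CLOSE 1-2: Q_total=22.00, C_total=8.00, V=2.75; Q1=13.75, Q2=8.25; dissipated=3.750

Answer: 2.75 V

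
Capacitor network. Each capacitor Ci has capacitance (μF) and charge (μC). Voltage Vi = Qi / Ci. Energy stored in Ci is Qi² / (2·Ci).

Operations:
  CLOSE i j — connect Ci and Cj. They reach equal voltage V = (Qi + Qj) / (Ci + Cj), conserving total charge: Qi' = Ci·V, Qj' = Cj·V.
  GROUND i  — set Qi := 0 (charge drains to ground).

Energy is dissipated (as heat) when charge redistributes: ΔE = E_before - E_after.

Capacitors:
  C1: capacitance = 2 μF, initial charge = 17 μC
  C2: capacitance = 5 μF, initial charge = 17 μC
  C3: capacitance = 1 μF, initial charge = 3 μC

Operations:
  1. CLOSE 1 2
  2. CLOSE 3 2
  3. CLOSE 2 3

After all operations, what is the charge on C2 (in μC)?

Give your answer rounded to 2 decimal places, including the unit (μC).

Initial: C1(2μF, Q=17μC, V=8.50V), C2(5μF, Q=17μC, V=3.40V), C3(1μF, Q=3μC, V=3.00V)
Op 1: CLOSE 1-2: Q_total=34.00, C_total=7.00, V=4.86; Q1=9.71, Q2=24.29; dissipated=18.579
Op 2: CLOSE 3-2: Q_total=27.29, C_total=6.00, V=4.55; Q3=4.55, Q2=22.74; dissipated=1.437
Op 3: CLOSE 2-3: Q_total=27.29, C_total=6.00, V=4.55; Q2=22.74, Q3=4.55; dissipated=0.000
Final charges: Q1=9.71, Q2=22.74, Q3=4.55

Answer: 22.74 μC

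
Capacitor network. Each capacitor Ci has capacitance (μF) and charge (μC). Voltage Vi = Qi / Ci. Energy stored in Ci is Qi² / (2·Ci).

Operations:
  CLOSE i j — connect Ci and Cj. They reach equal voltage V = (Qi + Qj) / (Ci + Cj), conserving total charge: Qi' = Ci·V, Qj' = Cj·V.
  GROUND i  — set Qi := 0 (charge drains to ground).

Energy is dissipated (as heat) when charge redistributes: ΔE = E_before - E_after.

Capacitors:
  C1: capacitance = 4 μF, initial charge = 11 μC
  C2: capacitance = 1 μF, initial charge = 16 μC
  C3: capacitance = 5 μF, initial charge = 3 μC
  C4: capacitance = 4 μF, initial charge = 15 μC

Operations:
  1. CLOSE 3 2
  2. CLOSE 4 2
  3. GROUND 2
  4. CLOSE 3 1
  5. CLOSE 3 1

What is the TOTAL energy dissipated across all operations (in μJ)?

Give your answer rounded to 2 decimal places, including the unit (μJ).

Answer: 105.75 μJ

Derivation:
Initial: C1(4μF, Q=11μC, V=2.75V), C2(1μF, Q=16μC, V=16.00V), C3(5μF, Q=3μC, V=0.60V), C4(4μF, Q=15μC, V=3.75V)
Op 1: CLOSE 3-2: Q_total=19.00, C_total=6.00, V=3.17; Q3=15.83, Q2=3.17; dissipated=98.817
Op 2: CLOSE 4-2: Q_total=18.17, C_total=5.00, V=3.63; Q4=14.53, Q2=3.63; dissipated=0.136
Op 3: GROUND 2: Q2=0; energy lost=6.601
Op 4: CLOSE 3-1: Q_total=26.83, C_total=9.00, V=2.98; Q3=14.91, Q1=11.93; dissipated=0.193
Op 5: CLOSE 3-1: Q_total=26.83, C_total=9.00, V=2.98; Q3=14.91, Q1=11.93; dissipated=0.000
Total dissipated: 105.746 μJ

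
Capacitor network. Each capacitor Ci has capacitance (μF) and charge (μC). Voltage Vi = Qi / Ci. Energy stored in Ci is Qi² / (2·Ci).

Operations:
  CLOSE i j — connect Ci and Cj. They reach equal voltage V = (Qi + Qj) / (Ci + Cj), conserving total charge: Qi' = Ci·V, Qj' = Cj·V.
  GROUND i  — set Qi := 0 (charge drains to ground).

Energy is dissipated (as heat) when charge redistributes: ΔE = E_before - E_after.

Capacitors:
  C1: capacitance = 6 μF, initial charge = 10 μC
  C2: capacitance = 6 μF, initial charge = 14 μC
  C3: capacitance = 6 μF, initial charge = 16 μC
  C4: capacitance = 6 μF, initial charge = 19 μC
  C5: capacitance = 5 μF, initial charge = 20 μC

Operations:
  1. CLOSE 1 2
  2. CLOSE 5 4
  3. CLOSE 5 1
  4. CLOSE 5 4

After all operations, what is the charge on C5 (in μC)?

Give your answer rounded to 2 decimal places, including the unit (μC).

Initial: C1(6μF, Q=10μC, V=1.67V), C2(6μF, Q=14μC, V=2.33V), C3(6μF, Q=16μC, V=2.67V), C4(6μF, Q=19μC, V=3.17V), C5(5μF, Q=20μC, V=4.00V)
Op 1: CLOSE 1-2: Q_total=24.00, C_total=12.00, V=2.00; Q1=12.00, Q2=12.00; dissipated=0.667
Op 2: CLOSE 5-4: Q_total=39.00, C_total=11.00, V=3.55; Q5=17.73, Q4=21.27; dissipated=0.947
Op 3: CLOSE 5-1: Q_total=29.73, C_total=11.00, V=2.70; Q5=13.51, Q1=16.21; dissipated=3.257
Op 4: CLOSE 5-4: Q_total=34.79, C_total=11.00, V=3.16; Q5=15.81, Q4=18.97; dissipated=0.969
Final charges: Q1=16.21, Q2=12.00, Q3=16.00, Q4=18.97, Q5=15.81

Answer: 15.81 μC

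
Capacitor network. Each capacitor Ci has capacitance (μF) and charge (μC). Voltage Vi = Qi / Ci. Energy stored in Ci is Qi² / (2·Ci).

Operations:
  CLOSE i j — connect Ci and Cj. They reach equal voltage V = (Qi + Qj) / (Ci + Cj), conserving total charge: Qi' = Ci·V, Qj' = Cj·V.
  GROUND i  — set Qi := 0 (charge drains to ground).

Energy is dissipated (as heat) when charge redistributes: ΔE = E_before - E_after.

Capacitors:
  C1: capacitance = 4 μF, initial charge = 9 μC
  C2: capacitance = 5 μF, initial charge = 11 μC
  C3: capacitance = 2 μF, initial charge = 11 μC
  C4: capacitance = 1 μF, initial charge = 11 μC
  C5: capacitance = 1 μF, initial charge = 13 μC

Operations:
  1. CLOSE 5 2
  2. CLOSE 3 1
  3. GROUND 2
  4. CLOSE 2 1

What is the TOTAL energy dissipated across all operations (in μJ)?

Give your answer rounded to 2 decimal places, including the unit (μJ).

Initial: C1(4μF, Q=9μC, V=2.25V), C2(5μF, Q=11μC, V=2.20V), C3(2μF, Q=11μC, V=5.50V), C4(1μF, Q=11μC, V=11.00V), C5(1μF, Q=13μC, V=13.00V)
Op 1: CLOSE 5-2: Q_total=24.00, C_total=6.00, V=4.00; Q5=4.00, Q2=20.00; dissipated=48.600
Op 2: CLOSE 3-1: Q_total=20.00, C_total=6.00, V=3.33; Q3=6.67, Q1=13.33; dissipated=7.042
Op 3: GROUND 2: Q2=0; energy lost=40.000
Op 4: CLOSE 2-1: Q_total=13.33, C_total=9.00, V=1.48; Q2=7.41, Q1=5.93; dissipated=12.346
Total dissipated: 107.987 μJ

Answer: 107.99 μJ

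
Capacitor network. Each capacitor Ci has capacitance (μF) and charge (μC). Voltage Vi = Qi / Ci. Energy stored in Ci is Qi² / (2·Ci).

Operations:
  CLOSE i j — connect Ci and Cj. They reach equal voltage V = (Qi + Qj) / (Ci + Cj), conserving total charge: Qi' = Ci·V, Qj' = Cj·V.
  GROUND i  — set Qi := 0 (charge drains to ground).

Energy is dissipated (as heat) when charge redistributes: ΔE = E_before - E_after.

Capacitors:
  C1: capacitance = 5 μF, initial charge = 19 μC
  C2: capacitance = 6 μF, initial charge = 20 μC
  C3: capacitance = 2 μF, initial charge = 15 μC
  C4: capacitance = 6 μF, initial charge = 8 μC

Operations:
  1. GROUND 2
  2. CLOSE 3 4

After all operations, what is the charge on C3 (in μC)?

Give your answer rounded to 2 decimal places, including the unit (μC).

Answer: 5.75 μC

Derivation:
Initial: C1(5μF, Q=19μC, V=3.80V), C2(6μF, Q=20μC, V=3.33V), C3(2μF, Q=15μC, V=7.50V), C4(6μF, Q=8μC, V=1.33V)
Op 1: GROUND 2: Q2=0; energy lost=33.333
Op 2: CLOSE 3-4: Q_total=23.00, C_total=8.00, V=2.88; Q3=5.75, Q4=17.25; dissipated=28.521
Final charges: Q1=19.00, Q2=0.00, Q3=5.75, Q4=17.25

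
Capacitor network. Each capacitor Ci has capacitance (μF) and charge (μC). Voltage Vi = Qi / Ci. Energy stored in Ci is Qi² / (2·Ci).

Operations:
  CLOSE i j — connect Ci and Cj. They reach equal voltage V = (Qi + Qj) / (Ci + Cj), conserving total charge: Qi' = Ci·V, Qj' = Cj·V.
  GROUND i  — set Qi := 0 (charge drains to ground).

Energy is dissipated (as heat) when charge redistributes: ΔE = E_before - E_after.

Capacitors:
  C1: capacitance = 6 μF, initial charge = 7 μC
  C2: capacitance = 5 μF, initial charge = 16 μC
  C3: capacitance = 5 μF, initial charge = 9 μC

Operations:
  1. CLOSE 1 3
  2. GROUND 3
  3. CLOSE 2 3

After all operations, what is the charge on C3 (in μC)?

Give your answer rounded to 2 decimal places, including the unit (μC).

Answer: 8.00 μC

Derivation:
Initial: C1(6μF, Q=7μC, V=1.17V), C2(5μF, Q=16μC, V=3.20V), C3(5μF, Q=9μC, V=1.80V)
Op 1: CLOSE 1-3: Q_total=16.00, C_total=11.00, V=1.45; Q1=8.73, Q3=7.27; dissipated=0.547
Op 2: GROUND 3: Q3=0; energy lost=5.289
Op 3: CLOSE 2-3: Q_total=16.00, C_total=10.00, V=1.60; Q2=8.00, Q3=8.00; dissipated=12.800
Final charges: Q1=8.73, Q2=8.00, Q3=8.00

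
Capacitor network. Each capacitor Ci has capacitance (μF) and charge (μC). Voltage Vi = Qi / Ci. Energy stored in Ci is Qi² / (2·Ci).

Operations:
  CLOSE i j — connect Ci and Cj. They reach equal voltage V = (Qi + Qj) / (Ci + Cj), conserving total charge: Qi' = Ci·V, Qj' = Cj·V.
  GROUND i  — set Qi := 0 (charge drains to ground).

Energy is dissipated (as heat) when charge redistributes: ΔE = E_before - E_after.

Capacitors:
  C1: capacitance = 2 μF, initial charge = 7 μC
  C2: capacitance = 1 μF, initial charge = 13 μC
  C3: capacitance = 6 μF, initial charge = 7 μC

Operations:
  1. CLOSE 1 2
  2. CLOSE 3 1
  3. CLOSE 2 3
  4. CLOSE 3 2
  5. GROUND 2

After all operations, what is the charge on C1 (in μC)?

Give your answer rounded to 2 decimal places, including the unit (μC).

Initial: C1(2μF, Q=7μC, V=3.50V), C2(1μF, Q=13μC, V=13.00V), C3(6μF, Q=7μC, V=1.17V)
Op 1: CLOSE 1-2: Q_total=20.00, C_total=3.00, V=6.67; Q1=13.33, Q2=6.67; dissipated=30.083
Op 2: CLOSE 3-1: Q_total=20.33, C_total=8.00, V=2.54; Q3=15.25, Q1=5.08; dissipated=22.688
Op 3: CLOSE 2-3: Q_total=21.92, C_total=7.00, V=3.13; Q2=3.13, Q3=18.79; dissipated=7.292
Op 4: CLOSE 3-2: Q_total=21.92, C_total=7.00, V=3.13; Q3=18.79, Q2=3.13; dissipated=0.000
Op 5: GROUND 2: Q2=0; energy lost=4.901
Final charges: Q1=5.08, Q2=0.00, Q3=18.79

Answer: 5.08 μC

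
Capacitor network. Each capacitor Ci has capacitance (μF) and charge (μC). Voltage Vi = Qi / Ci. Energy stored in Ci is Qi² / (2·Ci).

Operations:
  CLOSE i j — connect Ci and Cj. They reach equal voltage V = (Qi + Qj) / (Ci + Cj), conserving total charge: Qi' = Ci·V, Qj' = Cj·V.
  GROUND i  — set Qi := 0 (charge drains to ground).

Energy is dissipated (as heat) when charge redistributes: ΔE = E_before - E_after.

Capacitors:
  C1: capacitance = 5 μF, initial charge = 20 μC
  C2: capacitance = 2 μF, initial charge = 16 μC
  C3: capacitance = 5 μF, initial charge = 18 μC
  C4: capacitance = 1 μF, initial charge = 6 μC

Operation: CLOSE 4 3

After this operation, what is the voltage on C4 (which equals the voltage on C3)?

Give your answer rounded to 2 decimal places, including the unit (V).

Answer: 4.00 V

Derivation:
Initial: C1(5μF, Q=20μC, V=4.00V), C2(2μF, Q=16μC, V=8.00V), C3(5μF, Q=18μC, V=3.60V), C4(1μF, Q=6μC, V=6.00V)
Op 1: CLOSE 4-3: Q_total=24.00, C_total=6.00, V=4.00; Q4=4.00, Q3=20.00; dissipated=2.400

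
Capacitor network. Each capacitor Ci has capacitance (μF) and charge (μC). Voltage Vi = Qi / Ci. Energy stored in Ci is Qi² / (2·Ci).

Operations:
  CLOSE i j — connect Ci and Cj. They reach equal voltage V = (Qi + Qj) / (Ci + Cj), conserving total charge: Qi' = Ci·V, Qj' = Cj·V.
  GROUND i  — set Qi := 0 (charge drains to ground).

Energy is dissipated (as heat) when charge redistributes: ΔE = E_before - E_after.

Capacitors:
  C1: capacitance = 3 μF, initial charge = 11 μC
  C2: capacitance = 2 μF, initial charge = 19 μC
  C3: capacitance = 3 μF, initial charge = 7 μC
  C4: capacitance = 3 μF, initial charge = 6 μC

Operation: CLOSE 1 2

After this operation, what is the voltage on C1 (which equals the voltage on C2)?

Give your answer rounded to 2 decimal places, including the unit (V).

Initial: C1(3μF, Q=11μC, V=3.67V), C2(2μF, Q=19μC, V=9.50V), C3(3μF, Q=7μC, V=2.33V), C4(3μF, Q=6μC, V=2.00V)
Op 1: CLOSE 1-2: Q_total=30.00, C_total=5.00, V=6.00; Q1=18.00, Q2=12.00; dissipated=20.417

Answer: 6.00 V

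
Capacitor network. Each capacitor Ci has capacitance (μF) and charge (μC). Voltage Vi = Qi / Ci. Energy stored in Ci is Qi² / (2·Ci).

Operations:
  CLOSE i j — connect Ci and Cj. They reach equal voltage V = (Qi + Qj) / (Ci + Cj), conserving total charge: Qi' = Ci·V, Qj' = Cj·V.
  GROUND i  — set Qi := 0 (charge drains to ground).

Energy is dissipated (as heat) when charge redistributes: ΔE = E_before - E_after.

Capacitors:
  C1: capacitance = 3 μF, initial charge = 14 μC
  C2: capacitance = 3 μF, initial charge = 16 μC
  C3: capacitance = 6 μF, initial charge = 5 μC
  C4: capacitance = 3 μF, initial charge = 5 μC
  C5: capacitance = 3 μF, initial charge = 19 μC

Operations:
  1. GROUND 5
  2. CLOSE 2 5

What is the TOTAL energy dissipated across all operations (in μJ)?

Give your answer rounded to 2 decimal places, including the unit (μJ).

Initial: C1(3μF, Q=14μC, V=4.67V), C2(3μF, Q=16μC, V=5.33V), C3(6μF, Q=5μC, V=0.83V), C4(3μF, Q=5μC, V=1.67V), C5(3μF, Q=19μC, V=6.33V)
Op 1: GROUND 5: Q5=0; energy lost=60.167
Op 2: CLOSE 2-5: Q_total=16.00, C_total=6.00, V=2.67; Q2=8.00, Q5=8.00; dissipated=21.333
Total dissipated: 81.500 μJ

Answer: 81.50 μJ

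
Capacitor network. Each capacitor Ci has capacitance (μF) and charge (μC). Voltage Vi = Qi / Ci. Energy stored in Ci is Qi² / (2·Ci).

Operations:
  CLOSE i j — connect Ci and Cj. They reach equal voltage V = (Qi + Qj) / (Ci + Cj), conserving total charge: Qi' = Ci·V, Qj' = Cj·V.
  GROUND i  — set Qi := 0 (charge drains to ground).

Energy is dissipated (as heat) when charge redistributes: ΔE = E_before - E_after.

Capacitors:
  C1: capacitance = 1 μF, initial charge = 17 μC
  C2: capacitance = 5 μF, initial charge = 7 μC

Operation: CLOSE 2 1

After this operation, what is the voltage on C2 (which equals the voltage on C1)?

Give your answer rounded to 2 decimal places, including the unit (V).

Answer: 4.00 V

Derivation:
Initial: C1(1μF, Q=17μC, V=17.00V), C2(5μF, Q=7μC, V=1.40V)
Op 1: CLOSE 2-1: Q_total=24.00, C_total=6.00, V=4.00; Q2=20.00, Q1=4.00; dissipated=101.400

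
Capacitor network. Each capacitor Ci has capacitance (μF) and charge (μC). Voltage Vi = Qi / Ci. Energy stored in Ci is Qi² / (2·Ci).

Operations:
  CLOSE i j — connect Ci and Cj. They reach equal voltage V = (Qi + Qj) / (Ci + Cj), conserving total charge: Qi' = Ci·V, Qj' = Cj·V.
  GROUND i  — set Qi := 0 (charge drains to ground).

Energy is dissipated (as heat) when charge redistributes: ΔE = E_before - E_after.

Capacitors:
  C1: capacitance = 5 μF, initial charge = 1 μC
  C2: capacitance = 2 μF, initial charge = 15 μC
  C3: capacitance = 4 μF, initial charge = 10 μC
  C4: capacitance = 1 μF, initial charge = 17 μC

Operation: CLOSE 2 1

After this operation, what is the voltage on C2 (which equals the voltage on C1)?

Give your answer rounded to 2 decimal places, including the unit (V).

Answer: 2.29 V

Derivation:
Initial: C1(5μF, Q=1μC, V=0.20V), C2(2μF, Q=15μC, V=7.50V), C3(4μF, Q=10μC, V=2.50V), C4(1μF, Q=17μC, V=17.00V)
Op 1: CLOSE 2-1: Q_total=16.00, C_total=7.00, V=2.29; Q2=4.57, Q1=11.43; dissipated=38.064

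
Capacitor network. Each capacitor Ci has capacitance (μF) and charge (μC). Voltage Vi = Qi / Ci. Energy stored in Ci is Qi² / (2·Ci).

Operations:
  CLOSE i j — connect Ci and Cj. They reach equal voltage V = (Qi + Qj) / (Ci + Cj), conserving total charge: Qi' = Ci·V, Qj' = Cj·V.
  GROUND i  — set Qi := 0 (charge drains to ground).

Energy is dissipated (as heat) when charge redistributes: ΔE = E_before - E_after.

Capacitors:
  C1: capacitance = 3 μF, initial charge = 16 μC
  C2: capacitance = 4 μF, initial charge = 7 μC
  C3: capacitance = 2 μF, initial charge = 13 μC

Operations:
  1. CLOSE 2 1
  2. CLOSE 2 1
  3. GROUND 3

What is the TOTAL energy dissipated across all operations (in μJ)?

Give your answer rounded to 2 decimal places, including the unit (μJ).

Answer: 53.26 μJ

Derivation:
Initial: C1(3μF, Q=16μC, V=5.33V), C2(4μF, Q=7μC, V=1.75V), C3(2μF, Q=13μC, V=6.50V)
Op 1: CLOSE 2-1: Q_total=23.00, C_total=7.00, V=3.29; Q2=13.14, Q1=9.86; dissipated=11.006
Op 2: CLOSE 2-1: Q_total=23.00, C_total=7.00, V=3.29; Q2=13.14, Q1=9.86; dissipated=0.000
Op 3: GROUND 3: Q3=0; energy lost=42.250
Total dissipated: 53.256 μJ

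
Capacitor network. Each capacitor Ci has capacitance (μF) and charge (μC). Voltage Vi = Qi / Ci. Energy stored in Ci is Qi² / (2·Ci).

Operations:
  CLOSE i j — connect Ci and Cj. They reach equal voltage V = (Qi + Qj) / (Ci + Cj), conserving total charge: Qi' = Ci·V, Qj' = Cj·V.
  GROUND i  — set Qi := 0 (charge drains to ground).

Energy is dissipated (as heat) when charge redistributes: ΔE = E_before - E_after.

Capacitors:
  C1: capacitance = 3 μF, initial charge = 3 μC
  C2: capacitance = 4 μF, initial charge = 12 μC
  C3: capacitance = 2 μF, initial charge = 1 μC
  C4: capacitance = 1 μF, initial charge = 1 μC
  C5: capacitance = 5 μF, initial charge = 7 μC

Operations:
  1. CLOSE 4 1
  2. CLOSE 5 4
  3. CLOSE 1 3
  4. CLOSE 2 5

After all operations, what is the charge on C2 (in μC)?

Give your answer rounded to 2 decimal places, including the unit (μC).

Initial: C1(3μF, Q=3μC, V=1.00V), C2(4μF, Q=12μC, V=3.00V), C3(2μF, Q=1μC, V=0.50V), C4(1μF, Q=1μC, V=1.00V), C5(5μF, Q=7μC, V=1.40V)
Op 1: CLOSE 4-1: Q_total=4.00, C_total=4.00, V=1.00; Q4=1.00, Q1=3.00; dissipated=0.000
Op 2: CLOSE 5-4: Q_total=8.00, C_total=6.00, V=1.33; Q5=6.67, Q4=1.33; dissipated=0.067
Op 3: CLOSE 1-3: Q_total=4.00, C_total=5.00, V=0.80; Q1=2.40, Q3=1.60; dissipated=0.150
Op 4: CLOSE 2-5: Q_total=18.67, C_total=9.00, V=2.07; Q2=8.30, Q5=10.37; dissipated=3.086
Final charges: Q1=2.40, Q2=8.30, Q3=1.60, Q4=1.33, Q5=10.37

Answer: 8.30 μC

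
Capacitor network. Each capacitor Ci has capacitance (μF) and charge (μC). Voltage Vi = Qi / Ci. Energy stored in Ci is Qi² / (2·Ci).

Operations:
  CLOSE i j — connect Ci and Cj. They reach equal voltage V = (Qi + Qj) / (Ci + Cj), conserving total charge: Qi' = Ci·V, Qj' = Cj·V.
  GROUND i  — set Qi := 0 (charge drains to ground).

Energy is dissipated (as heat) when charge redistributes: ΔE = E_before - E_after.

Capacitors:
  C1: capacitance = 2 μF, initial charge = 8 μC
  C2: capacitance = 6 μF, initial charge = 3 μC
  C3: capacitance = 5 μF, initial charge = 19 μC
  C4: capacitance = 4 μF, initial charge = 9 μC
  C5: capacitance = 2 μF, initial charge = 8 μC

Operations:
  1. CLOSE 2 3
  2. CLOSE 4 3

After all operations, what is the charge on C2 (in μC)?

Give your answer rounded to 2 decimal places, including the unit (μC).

Answer: 12.00 μC

Derivation:
Initial: C1(2μF, Q=8μC, V=4.00V), C2(6μF, Q=3μC, V=0.50V), C3(5μF, Q=19μC, V=3.80V), C4(4μF, Q=9μC, V=2.25V), C5(2μF, Q=8μC, V=4.00V)
Op 1: CLOSE 2-3: Q_total=22.00, C_total=11.00, V=2.00; Q2=12.00, Q3=10.00; dissipated=14.850
Op 2: CLOSE 4-3: Q_total=19.00, C_total=9.00, V=2.11; Q4=8.44, Q3=10.56; dissipated=0.069
Final charges: Q1=8.00, Q2=12.00, Q3=10.56, Q4=8.44, Q5=8.00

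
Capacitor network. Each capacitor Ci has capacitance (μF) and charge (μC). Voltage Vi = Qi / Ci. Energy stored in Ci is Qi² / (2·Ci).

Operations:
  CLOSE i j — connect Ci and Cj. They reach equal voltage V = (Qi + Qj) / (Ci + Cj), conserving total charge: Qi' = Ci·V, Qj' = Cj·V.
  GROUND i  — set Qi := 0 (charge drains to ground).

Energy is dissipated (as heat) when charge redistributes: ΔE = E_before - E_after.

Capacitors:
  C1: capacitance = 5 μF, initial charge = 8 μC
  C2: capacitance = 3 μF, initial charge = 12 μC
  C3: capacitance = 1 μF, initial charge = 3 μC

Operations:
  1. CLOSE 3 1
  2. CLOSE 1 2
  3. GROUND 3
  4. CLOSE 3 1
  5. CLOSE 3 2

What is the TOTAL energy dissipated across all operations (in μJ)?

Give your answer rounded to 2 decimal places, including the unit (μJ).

Answer: 9.89 μJ

Derivation:
Initial: C1(5μF, Q=8μC, V=1.60V), C2(3μF, Q=12μC, V=4.00V), C3(1μF, Q=3μC, V=3.00V)
Op 1: CLOSE 3-1: Q_total=11.00, C_total=6.00, V=1.83; Q3=1.83, Q1=9.17; dissipated=0.817
Op 2: CLOSE 1-2: Q_total=21.17, C_total=8.00, V=2.65; Q1=13.23, Q2=7.94; dissipated=4.401
Op 3: GROUND 3: Q3=0; energy lost=1.681
Op 4: CLOSE 3-1: Q_total=13.23, C_total=6.00, V=2.20; Q3=2.20, Q1=11.02; dissipated=2.917
Op 5: CLOSE 3-2: Q_total=10.14, C_total=4.00, V=2.54; Q3=2.54, Q2=7.61; dissipated=0.073
Total dissipated: 9.888 μJ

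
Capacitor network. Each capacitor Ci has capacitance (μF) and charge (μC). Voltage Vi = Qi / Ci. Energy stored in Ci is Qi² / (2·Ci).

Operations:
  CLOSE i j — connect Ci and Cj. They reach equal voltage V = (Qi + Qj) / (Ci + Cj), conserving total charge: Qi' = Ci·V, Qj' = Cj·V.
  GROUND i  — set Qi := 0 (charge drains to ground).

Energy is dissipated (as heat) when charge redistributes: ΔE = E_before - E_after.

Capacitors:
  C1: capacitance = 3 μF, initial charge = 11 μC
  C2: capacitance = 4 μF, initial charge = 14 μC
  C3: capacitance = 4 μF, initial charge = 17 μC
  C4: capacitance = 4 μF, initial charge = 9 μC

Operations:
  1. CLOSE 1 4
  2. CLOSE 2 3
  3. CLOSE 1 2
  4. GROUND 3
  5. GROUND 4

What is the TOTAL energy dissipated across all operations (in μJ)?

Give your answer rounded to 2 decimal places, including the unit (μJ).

Answer: 49.53 μJ

Derivation:
Initial: C1(3μF, Q=11μC, V=3.67V), C2(4μF, Q=14μC, V=3.50V), C3(4μF, Q=17μC, V=4.25V), C4(4μF, Q=9μC, V=2.25V)
Op 1: CLOSE 1-4: Q_total=20.00, C_total=7.00, V=2.86; Q1=8.57, Q4=11.43; dissipated=1.720
Op 2: CLOSE 2-3: Q_total=31.00, C_total=8.00, V=3.88; Q2=15.50, Q3=15.50; dissipated=0.562
Op 3: CLOSE 1-2: Q_total=24.07, C_total=7.00, V=3.44; Q1=10.32, Q2=13.76; dissipated=0.888
Op 4: GROUND 3: Q3=0; energy lost=30.031
Op 5: GROUND 4: Q4=0; energy lost=16.327
Total dissipated: 49.529 μJ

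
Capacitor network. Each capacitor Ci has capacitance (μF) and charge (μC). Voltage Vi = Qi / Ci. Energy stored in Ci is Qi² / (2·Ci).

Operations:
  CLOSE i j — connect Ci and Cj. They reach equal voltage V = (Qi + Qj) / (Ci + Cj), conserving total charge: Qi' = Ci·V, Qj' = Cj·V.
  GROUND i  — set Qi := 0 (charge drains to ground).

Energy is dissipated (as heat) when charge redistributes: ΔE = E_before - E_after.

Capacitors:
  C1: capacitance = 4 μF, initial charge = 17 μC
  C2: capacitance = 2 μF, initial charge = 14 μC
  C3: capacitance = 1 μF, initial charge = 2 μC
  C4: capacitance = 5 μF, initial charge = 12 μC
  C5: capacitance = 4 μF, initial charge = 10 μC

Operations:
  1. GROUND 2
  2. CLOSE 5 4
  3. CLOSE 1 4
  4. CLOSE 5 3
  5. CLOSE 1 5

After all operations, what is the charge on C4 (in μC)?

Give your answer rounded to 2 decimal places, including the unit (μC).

Initial: C1(4μF, Q=17μC, V=4.25V), C2(2μF, Q=14μC, V=7.00V), C3(1μF, Q=2μC, V=2.00V), C4(5μF, Q=12μC, V=2.40V), C5(4μF, Q=10μC, V=2.50V)
Op 1: GROUND 2: Q2=0; energy lost=49.000
Op 2: CLOSE 5-4: Q_total=22.00, C_total=9.00, V=2.44; Q5=9.78, Q4=12.22; dissipated=0.011
Op 3: CLOSE 1-4: Q_total=29.22, C_total=9.00, V=3.25; Q1=12.99, Q4=16.23; dissipated=3.622
Op 4: CLOSE 5-3: Q_total=11.78, C_total=5.00, V=2.36; Q5=9.42, Q3=2.36; dissipated=0.079
Op 5: CLOSE 1-5: Q_total=22.41, C_total=8.00, V=2.80; Q1=11.20, Q5=11.20; dissipated=0.795
Final charges: Q1=11.20, Q2=0.00, Q3=2.36, Q4=16.23, Q5=11.20

Answer: 16.23 μC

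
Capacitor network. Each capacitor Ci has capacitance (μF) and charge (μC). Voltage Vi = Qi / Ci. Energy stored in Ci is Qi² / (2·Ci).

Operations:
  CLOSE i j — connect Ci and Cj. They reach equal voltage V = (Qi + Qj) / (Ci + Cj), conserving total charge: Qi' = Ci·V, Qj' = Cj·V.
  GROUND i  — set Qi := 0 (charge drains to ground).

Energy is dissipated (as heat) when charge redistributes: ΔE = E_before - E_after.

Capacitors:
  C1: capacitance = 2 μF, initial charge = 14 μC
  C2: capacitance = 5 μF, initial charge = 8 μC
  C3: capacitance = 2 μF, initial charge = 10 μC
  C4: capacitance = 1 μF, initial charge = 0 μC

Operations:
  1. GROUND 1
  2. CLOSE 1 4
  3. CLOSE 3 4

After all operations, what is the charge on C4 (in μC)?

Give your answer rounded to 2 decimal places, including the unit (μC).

Initial: C1(2μF, Q=14μC, V=7.00V), C2(5μF, Q=8μC, V=1.60V), C3(2μF, Q=10μC, V=5.00V), C4(1μF, Q=0μC, V=0.00V)
Op 1: GROUND 1: Q1=0; energy lost=49.000
Op 2: CLOSE 1-4: Q_total=0.00, C_total=3.00, V=0.00; Q1=0.00, Q4=0.00; dissipated=0.000
Op 3: CLOSE 3-4: Q_total=10.00, C_total=3.00, V=3.33; Q3=6.67, Q4=3.33; dissipated=8.333
Final charges: Q1=0.00, Q2=8.00, Q3=6.67, Q4=3.33

Answer: 3.33 μC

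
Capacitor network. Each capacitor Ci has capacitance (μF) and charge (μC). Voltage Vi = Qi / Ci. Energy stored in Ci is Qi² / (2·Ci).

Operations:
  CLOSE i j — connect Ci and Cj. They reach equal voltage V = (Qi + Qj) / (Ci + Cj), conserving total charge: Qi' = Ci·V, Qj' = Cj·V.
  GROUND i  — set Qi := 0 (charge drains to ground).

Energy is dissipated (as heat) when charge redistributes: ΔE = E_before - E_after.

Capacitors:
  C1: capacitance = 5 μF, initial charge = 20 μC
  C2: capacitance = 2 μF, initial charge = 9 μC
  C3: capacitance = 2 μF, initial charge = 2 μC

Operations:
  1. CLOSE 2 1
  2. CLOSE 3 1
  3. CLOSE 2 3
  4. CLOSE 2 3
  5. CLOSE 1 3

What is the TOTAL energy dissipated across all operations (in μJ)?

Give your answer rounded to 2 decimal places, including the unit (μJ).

Initial: C1(5μF, Q=20μC, V=4.00V), C2(2μF, Q=9μC, V=4.50V), C3(2μF, Q=2μC, V=1.00V)
Op 1: CLOSE 2-1: Q_total=29.00, C_total=7.00, V=4.14; Q2=8.29, Q1=20.71; dissipated=0.179
Op 2: CLOSE 3-1: Q_total=22.71, C_total=7.00, V=3.24; Q3=6.49, Q1=16.22; dissipated=7.055
Op 3: CLOSE 2-3: Q_total=14.78, C_total=4.00, V=3.69; Q2=7.39, Q3=7.39; dissipated=0.403
Op 4: CLOSE 2-3: Q_total=14.78, C_total=4.00, V=3.69; Q2=7.39, Q3=7.39; dissipated=0.000
Op 5: CLOSE 1-3: Q_total=23.61, C_total=7.00, V=3.37; Q1=16.87, Q3=6.75; dissipated=0.144
Total dissipated: 7.781 μJ

Answer: 7.78 μJ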